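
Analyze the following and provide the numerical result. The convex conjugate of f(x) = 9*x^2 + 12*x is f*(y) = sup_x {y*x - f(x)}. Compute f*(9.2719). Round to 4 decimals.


f*(y) = sup_x {y*x - a*x^2 - b*x} = sup_x {(y-b)*x - a*x^2}
FOC: (y - b) - 2a*x = 0 => x* = (y - b)/(2a)
x* = (9.2719 - 12)/(2*9) = -0.1516
f*(9.2719) = (y-b)^2/(4a) = (9.2719 - 12)^2/(4*9)
= 7.4425/36 = 0.2067


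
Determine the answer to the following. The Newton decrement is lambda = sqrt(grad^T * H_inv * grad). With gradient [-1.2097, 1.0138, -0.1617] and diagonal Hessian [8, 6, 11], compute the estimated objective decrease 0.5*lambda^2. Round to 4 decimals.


Step 1: H is diagonal, so H^(-1) * g = [-0.1512, 0.169, -0.0147].
Step 2: g^T H^(-1) g = sum_i g_i^2 / H_ii
  = (-1.2097)^2/8 + (1.0138)^2/6 + (-0.1617)^2/11
  = 0.1829 + 0.1713 + 0.0024 = 0.3566
Step 3: Objective decrease = 0.5 * g^T H^(-1) g = 0.1783


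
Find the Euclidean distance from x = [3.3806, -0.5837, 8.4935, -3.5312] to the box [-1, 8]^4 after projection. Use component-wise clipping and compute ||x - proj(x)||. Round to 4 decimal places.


Project each component onto [-1, 8].
clip(3.3806) = 3.3806, clip(-0.5837) = -0.5837, clip(8.4935) = 8.0, clip(-3.5312) = -1.0
Projection = [3.3806, -0.5837, 8.0, -1.0]
Squared diffs: [0.0, 0.0, 0.2435, 6.407]
Distance = sqrt(6.6505) = 2.5789


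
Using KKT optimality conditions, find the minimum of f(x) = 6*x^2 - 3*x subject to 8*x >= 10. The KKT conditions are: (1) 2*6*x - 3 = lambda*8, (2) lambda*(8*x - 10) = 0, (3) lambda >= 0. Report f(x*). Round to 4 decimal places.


Step 1: Try lambda = 0 (constraint inactive).
x_unc = 3/(2*6) = 0.25
Check: 8*0.25 = 2.0 < 10 -- violated!
Step 2: Constraint must be active: 8*x = 10
x* = 10/8 = 1.25
lambda = (2*6*1.25 - 3)/8 = 1.5
Step 3: Compute optimal value.
f(x*) = 6*1.25^2 - 3*1.25 = 5.625


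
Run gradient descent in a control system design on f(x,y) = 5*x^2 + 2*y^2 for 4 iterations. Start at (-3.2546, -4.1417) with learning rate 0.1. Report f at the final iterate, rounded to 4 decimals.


Gradient descent on f(x,y) = 5*x^2 + 2*y^2.
Starting point: (-3.2546, -4.1417), alpha = 0.1
Step 1: grad_x = 2*5*-3.2546 = -32.546, grad_y = 2*2*-4.1417 = -16.5668
  x_1 = -3.2546 - 0.1*-32.546 = 0.0
  y_1 = -4.1417 - 0.1*-16.5668 = -2.485
Step 2: grad_x = 2*5*0.0 = 0.0, grad_y = 2*2*-2.485 = -9.9401
  x_2 = 0.0 - 0.1*0.0 = 0.0
  y_2 = -2.485 - 0.1*-9.9401 = -1.491
Step 3: grad_x = 2*5*0.0 = 0.0, grad_y = 2*2*-1.491 = -5.964
  x_3 = 0.0 - 0.1*0.0 = 0.0
  y_3 = -1.491 - 0.1*-5.964 = -0.8946
Step 4: grad_x = 2*5*0.0 = 0.0, grad_y = 2*2*-0.8946 = -3.5784
  x_4 = 0.0 - 0.1*0.0 = 0.0
  y_4 = -0.8946 - 0.1*-3.5784 = -0.5368
f(0.0, -0.5368) = 5*0.0^2 + 2*(-0.5368)^2 = 0.5762


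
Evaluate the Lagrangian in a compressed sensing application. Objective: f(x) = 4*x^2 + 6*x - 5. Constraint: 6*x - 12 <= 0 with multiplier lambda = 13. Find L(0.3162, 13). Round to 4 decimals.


Step 1: Evaluate f(x).
f(0.3162) = 4*0.3162^2 + 6*0.3162 - 5 = -2.7029
Step 2: Evaluate g(x).
g(0.3162) = 6*0.3162 - 12 = -10.1028
Step 3: Compute Lagrangian.
L = -2.7029 + 13*-10.1028 = -134.0393


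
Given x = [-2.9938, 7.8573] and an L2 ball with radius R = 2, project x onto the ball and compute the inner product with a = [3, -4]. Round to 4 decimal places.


Step 1: Compute ||x|| (intermediates to 6 decimals).
||x|| = sqrt((-2.9938)^2 + 7.8573^2) = 8.408329
Step 2: Project.
Since ||x|| > R, scale = R/||x|| = 2/8.408329 = 0.237859, proj(x) = scale * x
proj(x) = [-0.712102, 1.86893]
Step 3: Dot product.
a^T * proj(x) = 3*(-0.712102) - 4*1.86893 = -9.612


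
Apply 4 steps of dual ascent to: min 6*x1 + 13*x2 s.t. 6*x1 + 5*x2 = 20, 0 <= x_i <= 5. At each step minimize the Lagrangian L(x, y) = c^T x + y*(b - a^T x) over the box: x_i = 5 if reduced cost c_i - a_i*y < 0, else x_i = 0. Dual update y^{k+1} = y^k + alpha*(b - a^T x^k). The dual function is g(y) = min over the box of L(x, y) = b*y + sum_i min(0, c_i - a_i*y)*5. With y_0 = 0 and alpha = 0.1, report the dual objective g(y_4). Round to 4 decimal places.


Dual ascent for LP: min 6*x1 + 13*x2, 6*x1 + 5*x2 = 20, 0 <= x_i <= 5
Step 1: y^k = 0.0, reduced costs: (6.0, 13.0)
  x^k = (0.0, 0.0), subgradient = b - a^T x = 20.0
  y^{k+1} = 0.0 + 0.1*20.0 = 2.0
Step 2: y^k = 2.0, reduced costs: (-6.0, 3.0)
  x^k = (5.0, 0.0), subgradient = b - a^T x = -10.0
  y^{k+1} = 2.0 + 0.1*-10.0 = 1.0
Step 3: y^k = 1.0, reduced costs: (0.0, 8.0)
  x^k = (0.0, 0.0), subgradient = b - a^T x = 20.0
  y^{k+1} = 1.0 + 0.1*20.0 = 3.0
Step 4: y^k = 3.0, reduced costs: (-12.0, -2.0)
  x^k = (5.0, 5.0), subgradient = b - a^T x = -35.0
  y^{k+1} = 3.0 + 0.1*-35.0 = -0.5
Dual objective at y_4 = -0.5: reduced costs (9.0, 15.5), box minimizer x = (0.0, 0.0)
g(y_4) = b*y + (c1 - a1*y)*x1 + (c2 - a2*y)*x2 = 20*(-0.5) + 9.0*0.0 + 15.5*0.0 = -10.0 + 0.0 + 0.0 = -10.0


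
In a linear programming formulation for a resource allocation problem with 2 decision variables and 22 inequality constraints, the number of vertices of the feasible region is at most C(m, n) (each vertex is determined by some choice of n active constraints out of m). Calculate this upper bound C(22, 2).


Each vertex corresponds to some choice of n active constraints out of m, so the number of vertices is at most C(m, n) = m! / (n!(m-n)!).
m = 22, n = 2
Numerator: 22 * 21
Denominator: 2! = 2
C(22, 2) = 231


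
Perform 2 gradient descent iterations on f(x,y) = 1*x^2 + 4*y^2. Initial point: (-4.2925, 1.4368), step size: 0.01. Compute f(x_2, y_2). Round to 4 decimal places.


Gradient descent on f(x,y) = 1*x^2 + 4*y^2.
Starting point: (-4.2925, 1.4368), alpha = 0.01
Step 1: grad_x = 2*1*-4.2925 = -8.585, grad_y = 2*4*1.4368 = 11.4944
  x_1 = -4.2925 - 0.01*-8.585 = -4.2067
  y_1 = 1.4368 - 0.01*11.4944 = 1.3219
Step 2: grad_x = 2*1*-4.2067 = -8.4133, grad_y = 2*4*1.3219 = 10.5748
  x_2 = -4.2067 - 0.01*-8.4133 = -4.1225
  y_2 = 1.3219 - 0.01*10.5748 = 1.2161
f(-4.1225, 1.2161) = 1*(-4.1225)^2 + 4*1.2161^2 = 22.9108


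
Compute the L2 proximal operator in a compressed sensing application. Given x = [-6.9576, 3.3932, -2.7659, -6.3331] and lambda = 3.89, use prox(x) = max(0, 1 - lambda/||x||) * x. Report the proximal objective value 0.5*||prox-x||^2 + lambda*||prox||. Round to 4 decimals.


Step 1: Compute ||x||.
||x|| = 10.3769
Step 2: Compute scaling factor.
scale = max(0, 1 - 3.89/10.3769) = 0.6251
Step 3: prox(x) = [-4.3494, 2.1212, -1.729, -3.959]
||prox(x)|| = 6.4869
Step 4: Proximal objective.
0.5*||prox-x||^2 = 7.5661
lambda*||prox|| = 25.234
Total = 32.8001


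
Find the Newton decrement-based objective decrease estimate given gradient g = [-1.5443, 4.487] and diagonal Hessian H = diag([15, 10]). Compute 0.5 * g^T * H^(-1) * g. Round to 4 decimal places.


Step 1: H is diagonal, so H^(-1) * g = [-0.103, 0.4487].
Step 2: g^T H^(-1) g = sum_i g_i^2 / H_ii
  = (-1.5443)^2/15 + (4.487)^2/10
  = 0.159 + 2.0133 = 2.1723
Step 3: Objective decrease = 0.5 * g^T H^(-1) g = 1.0862


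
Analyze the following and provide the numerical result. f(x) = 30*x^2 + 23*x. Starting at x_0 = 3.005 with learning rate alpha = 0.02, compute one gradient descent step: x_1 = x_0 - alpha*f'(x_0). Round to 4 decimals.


We compute the gradient at x_0 and apply the update.
f'(x) = 60*x + 23
f'(3.005) = 60*3.005 + 23 = 203.3
x_1 = 3.005 - 0.02*203.3 = -1.061


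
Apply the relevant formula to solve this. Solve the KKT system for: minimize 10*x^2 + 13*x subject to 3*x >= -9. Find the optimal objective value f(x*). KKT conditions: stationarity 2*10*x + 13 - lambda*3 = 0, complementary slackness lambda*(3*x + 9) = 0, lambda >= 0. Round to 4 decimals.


Step 1: Try lambda = 0 (constraint inactive).
Stationarity: 2*10*x + 13 = 0
x* = -13/(2*10) = -0.65
Check constraint: 3*-0.65 = -1.95 >= -9 -- satisfied.
Step 2: Compute optimal value.
f(x*) = 10*(-0.65)^2 + 13*(-0.65) = -4.225


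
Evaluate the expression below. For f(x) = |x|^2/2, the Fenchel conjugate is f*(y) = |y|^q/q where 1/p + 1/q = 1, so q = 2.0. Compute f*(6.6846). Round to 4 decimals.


The conjugate exponent q satisfies 1/p + 1/q = 1.
p = 2, so q = 2/(2 - 1) = 2.0
|y|^q = 6.6846^2.0 = 44.6839
f*(6.6846) = 44.6839 / 2.0 = 22.3419


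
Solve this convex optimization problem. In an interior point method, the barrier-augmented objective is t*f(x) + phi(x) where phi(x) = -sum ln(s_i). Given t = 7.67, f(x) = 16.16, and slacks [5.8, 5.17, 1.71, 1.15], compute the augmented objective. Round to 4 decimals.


Step 1: Compute log-barrier.
ln values: [1.7579, 1.6429, 0.5365, 0.1398]
phi = -(1.7579 + 1.6429 + 0.5365 + 0.1398) = -4.077
Step 2: Compute augmented objective.
t*f(x) = 7.67*16.16 = 123.9472
Total = 123.9472 - 4.077 = 119.8702


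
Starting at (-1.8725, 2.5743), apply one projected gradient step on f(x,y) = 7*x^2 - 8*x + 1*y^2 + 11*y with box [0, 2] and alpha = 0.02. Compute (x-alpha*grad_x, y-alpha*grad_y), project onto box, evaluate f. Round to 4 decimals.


Step 1: Compute gradient at (-1.8725, 2.5743).
grad_x = 2*7*-1.8725 - 8 = -34.215
grad_y = 2*1*2.5743 + 11 = 16.1486
Step 2: Gradient step.
x_raw = -1.8725 - 0.02*-34.215 = -1.1882
y_raw = 2.5743 - 0.02*16.1486 = 2.2513
Step 3: Project onto [0, 2].
x_proj = clip(-1.1882) = 0.0
y_proj = clip(2.2513) = 2.0
Step 4: Evaluate f.
f(0.0, 2.0) = 26.0


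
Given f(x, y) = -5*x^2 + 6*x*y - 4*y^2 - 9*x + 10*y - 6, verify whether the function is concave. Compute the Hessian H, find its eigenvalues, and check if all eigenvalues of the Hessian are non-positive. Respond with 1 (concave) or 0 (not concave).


The Hessian of f(x,y) = -5*x^2 + 6*x*y - 4*y^2 - 9*x + 10*y - 6 is:
H = [[-10, 6], [6, -8]]
Trace = -10 - 8 = -18
Determinant = -10*-8 - (6)^2 = 44
Discriminant = (-18)^2 - 4*44 = 148.0
Eigenvalues: lambda_1 = -15.0828, lambda_2 = -2.9172
The function is concave.

1


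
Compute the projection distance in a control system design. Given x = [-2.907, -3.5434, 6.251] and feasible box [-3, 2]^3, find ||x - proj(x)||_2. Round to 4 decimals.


Project each component onto [-3, 2].
clip(-2.907) = -2.907, clip(-3.5434) = -3.0, clip(6.251) = 2.0
Projection = [-2.907, -3.0, 2.0]
Squared diffs: [0.0, 0.2953, 18.071]
Distance = sqrt(18.3663) = 4.2856


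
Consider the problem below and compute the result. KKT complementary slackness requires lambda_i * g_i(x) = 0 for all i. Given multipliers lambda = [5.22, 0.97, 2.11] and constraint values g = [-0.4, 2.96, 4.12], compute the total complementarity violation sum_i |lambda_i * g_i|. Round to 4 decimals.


KKT complementary slackness check:
lambda_1 * g_1 = 5.22 * -0.4 = -2.088
lambda_2 * g_2 = 0.97 * 2.96 = 2.8712
lambda_3 * g_3 = 2.11 * 4.12 = 8.6932
Total violation = 2.088 + 2.8712 + 8.6932 = 13.6524


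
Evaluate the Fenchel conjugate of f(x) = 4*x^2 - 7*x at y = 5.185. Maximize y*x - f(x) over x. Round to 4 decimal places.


f*(y) = sup_x {y*x - a*x^2 - b*x} = sup_x {(y-b)*x - a*x^2}
FOC: (y - b) - 2a*x = 0 => x* = (y - b)/(2a)
x* = (5.185 + 7)/(2*4) = 1.5231
f*(5.185) = (y-b)^2/(4a) = (5.185 + 7)^2/(4*4)
= 148.4742/16 = 9.2796


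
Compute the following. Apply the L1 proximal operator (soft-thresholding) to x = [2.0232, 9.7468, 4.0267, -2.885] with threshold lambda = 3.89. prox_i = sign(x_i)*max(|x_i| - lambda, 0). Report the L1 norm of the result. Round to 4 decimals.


Soft-thresholding with lambda = 3.89:
prox(2.0232) = sign(2.0232)*max(|2.0232| - 3.89, 0) = 0.0
prox(9.7468) = sign(9.7468)*max(|9.7468| - 3.89, 0) = 5.8568
prox(4.0267) = sign(4.0267)*max(|4.0267| - 3.89, 0) = 0.1367
prox(-2.885) = sign(-2.885)*max(|-2.885| - 3.89, 0) = 0.0
prox(x) = [0.0, 5.8568, 0.1367, 0.0]
||prox(x)||_1 = 0.0 + 5.8568 + 0.1367 + 0.0 = 5.9935


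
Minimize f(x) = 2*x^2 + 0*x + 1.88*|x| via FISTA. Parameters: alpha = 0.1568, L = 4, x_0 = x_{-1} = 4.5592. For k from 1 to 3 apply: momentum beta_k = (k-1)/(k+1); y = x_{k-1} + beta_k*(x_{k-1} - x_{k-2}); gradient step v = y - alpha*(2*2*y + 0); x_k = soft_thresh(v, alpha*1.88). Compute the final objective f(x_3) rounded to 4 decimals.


FISTA on f(x) = 2*x^2 + 0*x + 1.88*|x|
L = 4, alpha = 0.1568
Iteration 1: beta = 0.0, y = 4.5592 + 0.0*(4.5592 - 4.5592) = 4.5592
  grad(y) = 18.2368, v = y - alpha*grad = 1.6997
  prox(v) = soft_thresh(1.6997, 0.2948) = 1.4049
Iteration 2: beta = 0.3333, y = 1.4049 + 0.3333*(1.4049 - 4.5592) = 0.3534
  grad(y) = 1.4138, v = y - alpha*grad = 0.1318
  prox(v) = soft_thresh(0.1318, 0.2948) = 0.0
Iteration 3: beta = 0.5, y = 0.0 + 0.5*(0.0 - 1.4049) = -0.7024
  grad(y) = -2.8098, v = y - alpha*grad = -0.2619
  prox(v) = soft_thresh(-0.2619, 0.2948) = 0.0
f(x_3) = 2*0.0^2 + 0*0.0 + 1.88*|0.0| = 0.0


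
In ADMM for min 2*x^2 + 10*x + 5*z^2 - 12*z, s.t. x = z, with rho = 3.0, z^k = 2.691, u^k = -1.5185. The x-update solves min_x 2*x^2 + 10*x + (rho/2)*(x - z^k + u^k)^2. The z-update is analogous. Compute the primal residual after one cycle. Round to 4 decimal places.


ADMM iteration with rho = 3.0, z^k = 2.691, u^k = -1.5185
Step 1: x-update.
Minimize 2*x^2 + 10*x + (3.0/2)*(x - 2.691 - 1.5185)^2
FOC: (2*2 + 3.0)*x = -10 + 3.0*(2.691 + 1.5185)
x^{k+1} = 0.3755
Step 2: z-update.
Minimize 5*z^2 - 12*z + (3.0/2)*(0.3755 - z - 1.5185)^2
FOC: (2*5 + 3.0)*z = 12 + 3.0*(0.3755 - 1.5185)
z^{k+1} = 0.6593
Step 3: u-update.
u^{k+1} = -1.5185 + 0.3755 - 0.6593 = -1.8023
Step 4: Primal residual = |0.3755 - 0.6593| = 0.2838


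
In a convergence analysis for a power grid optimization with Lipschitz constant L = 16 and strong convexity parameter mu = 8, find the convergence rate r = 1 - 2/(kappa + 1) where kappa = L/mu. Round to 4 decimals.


Step 1: Compute the condition number.
kappa = L/mu = 16/8 = 2.0
Step 2: Compute the convergence rate.
r = 1 - 2/(kappa + 1) = 1 - 2*mu/(L + mu) = (L - mu)/(L + mu) = 8/24 = 0.3333


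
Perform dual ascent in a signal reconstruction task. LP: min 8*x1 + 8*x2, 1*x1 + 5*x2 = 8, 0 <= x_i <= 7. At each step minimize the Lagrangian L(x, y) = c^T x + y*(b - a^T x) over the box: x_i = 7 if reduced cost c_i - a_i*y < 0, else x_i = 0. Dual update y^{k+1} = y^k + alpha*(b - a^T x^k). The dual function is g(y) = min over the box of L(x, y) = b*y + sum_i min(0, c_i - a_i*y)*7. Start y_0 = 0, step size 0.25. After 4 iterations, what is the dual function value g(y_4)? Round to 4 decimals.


Dual ascent for LP: min 8*x1 + 8*x2, 1*x1 + 5*x2 = 8, 0 <= x_i <= 7
Step 1: y^k = 0.0, reduced costs: (8.0, 8.0)
  x^k = (0.0, 0.0), subgradient = b - a^T x = 8.0
  y^{k+1} = 0.0 + 0.25*8.0 = 2.0
Step 2: y^k = 2.0, reduced costs: (6.0, -2.0)
  x^k = (0.0, 7.0), subgradient = b - a^T x = -27.0
  y^{k+1} = 2.0 + 0.25*-27.0 = -4.75
Step 3: y^k = -4.75, reduced costs: (12.75, 31.75)
  x^k = (0.0, 0.0), subgradient = b - a^T x = 8.0
  y^{k+1} = -4.75 + 0.25*8.0 = -2.75
Step 4: y^k = -2.75, reduced costs: (10.75, 21.75)
  x^k = (0.0, 0.0), subgradient = b - a^T x = 8.0
  y^{k+1} = -2.75 + 0.25*8.0 = -0.75
Dual objective at y_4 = -0.75: reduced costs (8.75, 11.75), box minimizer x = (0.0, 0.0)
g(y_4) = b*y + (c1 - a1*y)*x1 + (c2 - a2*y)*x2 = 8*(-0.75) + 8.75*0.0 + 11.75*0.0 = -6.0 + 0.0 + 0.0 = -6.0


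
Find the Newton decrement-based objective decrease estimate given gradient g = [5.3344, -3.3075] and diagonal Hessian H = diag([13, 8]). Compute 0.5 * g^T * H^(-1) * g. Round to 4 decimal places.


Step 1: H is diagonal, so H^(-1) * g = [0.4103, -0.4134].
Step 2: g^T H^(-1) g = sum_i g_i^2 / H_ii
  = (5.3344)^2/13 + (-3.3075)^2/8
  = 2.1889 + 1.3674 = 3.5564
Step 3: Objective decrease = 0.5 * g^T H^(-1) g = 1.7782


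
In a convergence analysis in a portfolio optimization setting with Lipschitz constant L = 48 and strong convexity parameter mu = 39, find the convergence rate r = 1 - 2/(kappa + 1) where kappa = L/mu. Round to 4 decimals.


Step 1: Compute the condition number.
kappa = L/mu = 48/39 = 1.2308
Step 2: Compute the convergence rate.
r = 1 - 2/(kappa + 1) = 1 - 2*mu/(L + mu) = (L - mu)/(L + mu) = 9/87 = 0.1034


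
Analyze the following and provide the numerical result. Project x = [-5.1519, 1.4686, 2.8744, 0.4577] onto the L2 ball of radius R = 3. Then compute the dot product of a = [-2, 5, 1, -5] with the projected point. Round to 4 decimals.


Step 1: Compute ||x|| (intermediates to 6 decimals).
||x|| = sqrt((-5.1519)^2 + 1.4686^2 + 2.8744^2 + 0.4577^2) = 6.096763
Step 2: Project.
Since ||x|| > R, scale = R/||x|| = 3/6.096763 = 0.492064, proj(x) = scale * x
proj(x) = [-2.535065, 0.722645, 1.414389, 0.225218]
Step 3: Dot product.
a^T * proj(x) = -2*(-2.535065) + 5*0.722645 + 1*1.414389 - 5*0.225218 = 8.9717


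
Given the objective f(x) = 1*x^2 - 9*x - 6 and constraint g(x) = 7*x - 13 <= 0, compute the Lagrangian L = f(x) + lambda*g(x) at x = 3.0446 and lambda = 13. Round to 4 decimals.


Step 1: Evaluate f(x).
f(3.0446) = 1*3.0446^2 - 9*3.0446 - 6 = -24.1318
Step 2: Evaluate g(x).
g(3.0446) = 7*3.0446 - 13 = 8.3122
Step 3: Compute Lagrangian.
L = -24.1318 + 13*8.3122 = 83.9268


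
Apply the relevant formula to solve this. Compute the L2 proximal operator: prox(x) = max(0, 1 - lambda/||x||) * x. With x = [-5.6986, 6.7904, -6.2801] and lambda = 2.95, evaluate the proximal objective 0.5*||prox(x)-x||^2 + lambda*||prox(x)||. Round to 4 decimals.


Step 1: Compute ||x||.
||x|| = 10.8638
Step 2: Compute scaling factor.
scale = max(0, 1 - 2.95/10.8638) = 0.7285
Step 3: prox(x) = [-4.1512, 4.9465, -4.5748]
||prox(x)|| = 7.9138
Step 4: Proximal objective.
0.5*||prox-x||^2 = 4.3513
lambda*||prox|| = 23.3457
Total = 27.6971


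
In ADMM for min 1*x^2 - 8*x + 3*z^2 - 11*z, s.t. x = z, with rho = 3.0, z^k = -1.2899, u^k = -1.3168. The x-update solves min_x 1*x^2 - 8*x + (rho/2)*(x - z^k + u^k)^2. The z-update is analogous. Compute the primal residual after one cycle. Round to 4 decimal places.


ADMM iteration with rho = 3.0, z^k = -1.2899, u^k = -1.3168
Step 1: x-update.
Minimize 1*x^2 - 8*x + (3.0/2)*(x + 1.2899 - 1.3168)^2
FOC: (2*1 + 3.0)*x = 8 + 3.0*(-1.2899 + 1.3168)
x^{k+1} = 1.6161
Step 2: z-update.
Minimize 3*z^2 - 11*z + (3.0/2)*(1.6161 - z - 1.3168)^2
FOC: (2*3 + 3.0)*z = 11 + 3.0*(1.6161 - 1.3168)
z^{k+1} = 1.322
Step 3: u-update.
u^{k+1} = -1.3168 + 1.6161 - 1.322 = -1.0227
Step 4: Primal residual = |1.6161 - 1.322| = 0.2941


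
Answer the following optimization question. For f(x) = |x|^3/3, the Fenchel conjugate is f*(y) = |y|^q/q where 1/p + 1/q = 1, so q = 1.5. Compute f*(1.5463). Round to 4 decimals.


The conjugate exponent q satisfies 1/p + 1/q = 1.
p = 3, so q = 3/(3 - 1) = 1.5
|y|^q = 1.5463^1.5 = 1.9228
f*(1.5463) = 1.9228 / 1.5 = 1.2819


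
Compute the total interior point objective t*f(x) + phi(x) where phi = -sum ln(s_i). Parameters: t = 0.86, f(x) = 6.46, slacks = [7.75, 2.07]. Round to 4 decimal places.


Step 1: Compute log-barrier.
ln values: [2.0477, 0.7275]
phi = -(2.0477 + 0.7275) = -2.7752
Step 2: Compute augmented objective.
t*f(x) = 0.86*6.46 = 5.5556
Total = 5.5556 - 2.7752 = 2.7804


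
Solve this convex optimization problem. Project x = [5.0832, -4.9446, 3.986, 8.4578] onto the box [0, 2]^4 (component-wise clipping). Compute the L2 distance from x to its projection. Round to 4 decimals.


Project each component onto [0, 2].
clip(5.0832) = 2.0, clip(-4.9446) = 0.0, clip(3.986) = 2.0, clip(8.4578) = 2.0
Projection = [2.0, 0.0, 2.0, 2.0]
Squared diffs: [9.5061, 24.4491, 3.9442, 41.7032]
Distance = sqrt(79.6026) = 8.922


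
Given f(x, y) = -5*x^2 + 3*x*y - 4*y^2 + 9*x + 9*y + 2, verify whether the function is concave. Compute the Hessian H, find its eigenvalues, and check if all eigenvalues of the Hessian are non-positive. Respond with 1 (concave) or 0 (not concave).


The Hessian of f(x,y) = -5*x^2 + 3*x*y - 4*y^2 + 9*x + 9*y + 2 is:
H = [[-10, 3], [3, -8]]
Trace = -10 - 8 = -18
Determinant = -10*-8 - (3)^2 = 71
Discriminant = (-18)^2 - 4*71 = 40.0
Eigenvalues: lambda_1 = -12.1623, lambda_2 = -5.8377
The function is concave.

1


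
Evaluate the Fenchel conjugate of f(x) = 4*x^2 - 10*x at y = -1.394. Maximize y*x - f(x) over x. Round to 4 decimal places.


f*(y) = sup_x {y*x - a*x^2 - b*x} = sup_x {(y-b)*x - a*x^2}
FOC: (y - b) - 2a*x = 0 => x* = (y - b)/(2a)
x* = (-1.394 + 10)/(2*4) = 1.0758
f*(-1.394) = (y-b)^2/(4a) = (-1.394 + 10)^2/(4*4)
= 74.0632/16 = 4.629


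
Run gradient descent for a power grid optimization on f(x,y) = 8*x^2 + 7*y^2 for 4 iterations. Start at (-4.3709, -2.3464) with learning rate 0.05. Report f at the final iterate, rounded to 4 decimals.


Gradient descent on f(x,y) = 8*x^2 + 7*y^2.
Starting point: (-4.3709, -2.3464), alpha = 0.05
Step 1: grad_x = 2*8*-4.3709 = -69.9344, grad_y = 2*7*-2.3464 = -32.8496
  x_1 = -4.3709 - 0.05*-69.9344 = -0.8742
  y_1 = -2.3464 - 0.05*-32.8496 = -0.7039
Step 2: grad_x = 2*8*-0.8742 = -13.9869, grad_y = 2*7*-0.7039 = -9.8549
  x_2 = -0.8742 - 0.05*-13.9869 = -0.1748
  y_2 = -0.7039 - 0.05*-9.8549 = -0.2112
Step 3: grad_x = 2*8*-0.1748 = -2.7974, grad_y = 2*7*-0.2112 = -2.9565
  x_3 = -0.1748 - 0.05*-2.7974 = -0.035
  y_3 = -0.2112 - 0.05*-2.9565 = -0.0634
Step 4: grad_x = 2*8*-0.035 = -0.5595, grad_y = 2*7*-0.0634 = -0.8869
  x_4 = -0.035 - 0.05*-0.5595 = -0.007
  y_4 = -0.0634 - 0.05*-0.8869 = -0.019
f(-0.007, -0.019) = 8*(-0.007)^2 + 7*(-0.019)^2 = 0.0029


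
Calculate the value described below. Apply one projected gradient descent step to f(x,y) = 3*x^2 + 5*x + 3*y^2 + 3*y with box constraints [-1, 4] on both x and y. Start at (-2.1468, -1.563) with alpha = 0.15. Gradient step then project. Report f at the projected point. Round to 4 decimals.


Step 1: Compute gradient at (-2.1468, -1.563).
grad_x = 2*3*-2.1468 + 5 = -7.8808
grad_y = 2*3*-1.563 + 3 = -6.378
Step 2: Gradient step.
x_raw = -2.1468 - 0.15*-7.8808 = -0.9647
y_raw = -1.563 - 0.15*-6.378 = -0.6063
Step 3: Project onto [-1, 4].
x_proj = clip(-0.9647) = -0.9647
y_proj = clip(-0.6063) = -0.6063
Step 4: Evaluate f.
f(-0.9647, -0.6063) = -2.7477


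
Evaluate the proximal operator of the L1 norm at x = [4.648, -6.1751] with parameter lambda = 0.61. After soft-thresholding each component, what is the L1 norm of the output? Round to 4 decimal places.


Soft-thresholding with lambda = 0.61:
prox(4.648) = sign(4.648)*max(|4.648| - 0.61, 0) = 4.038
prox(-6.1751) = sign(-6.1751)*max(|-6.1751| - 0.61, 0) = -5.5651
prox(x) = [4.038, -5.5651]
||prox(x)||_1 = 4.038 + 5.5651 = 9.6031


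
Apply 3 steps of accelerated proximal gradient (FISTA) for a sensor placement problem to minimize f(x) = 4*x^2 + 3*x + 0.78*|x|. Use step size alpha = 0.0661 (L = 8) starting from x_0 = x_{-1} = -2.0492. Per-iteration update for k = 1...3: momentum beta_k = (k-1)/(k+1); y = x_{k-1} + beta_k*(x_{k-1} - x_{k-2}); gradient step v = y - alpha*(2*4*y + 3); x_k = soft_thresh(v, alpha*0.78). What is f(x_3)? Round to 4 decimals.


FISTA on f(x) = 4*x^2 + 3*x + 0.78*|x|
L = 8, alpha = 0.0661
Iteration 1: beta = 0.0, y = -2.0492 + 0.0*(-2.0492 + 2.0492) = -2.0492
  grad(y) = -13.3936, v = y - alpha*grad = -1.1639
  prox(v) = soft_thresh(-1.1639, 0.0516) = -1.1123
Iteration 2: beta = 0.3333, y = -1.1123 + 0.3333*(-1.1123 + 2.0492) = -0.8
  grad(y) = -3.4003, v = y - alpha*grad = -0.5753
  prox(v) = soft_thresh(-0.5753, 0.0516) = -0.5237
Iteration 3: beta = 0.5, y = -0.5237 + 0.5*(-0.5237 + 1.1123) = -0.2294
  grad(y) = 1.1647, v = y - alpha*grad = -0.3064
  prox(v) = soft_thresh(-0.3064, 0.0516) = -0.2548
f(x_3) = 4*(-0.2548)^2 + 3*(-0.2548) + 0.78*|-0.2548| = -0.306


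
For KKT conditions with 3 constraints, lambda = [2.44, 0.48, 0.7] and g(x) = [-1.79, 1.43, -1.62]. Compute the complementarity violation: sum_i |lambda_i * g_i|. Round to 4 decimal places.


KKT complementary slackness check:
lambda_1 * g_1 = 2.44 * -1.79 = -4.3676
lambda_2 * g_2 = 0.48 * 1.43 = 0.6864
lambda_3 * g_3 = 0.7 * -1.62 = -1.134
Total violation = 4.3676 + 0.6864 + 1.134 = 6.188


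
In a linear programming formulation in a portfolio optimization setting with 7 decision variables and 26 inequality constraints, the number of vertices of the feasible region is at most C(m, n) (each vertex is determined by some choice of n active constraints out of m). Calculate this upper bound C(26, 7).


Each vertex corresponds to some choice of n active constraints out of m, so the number of vertices is at most C(m, n) = m! / (n!(m-n)!).
m = 26, n = 7
Numerator: 26 * 25 * 24 * 23 * 22 * 21 * 20
Denominator: 7! = 5040
C(26, 7) = 657800


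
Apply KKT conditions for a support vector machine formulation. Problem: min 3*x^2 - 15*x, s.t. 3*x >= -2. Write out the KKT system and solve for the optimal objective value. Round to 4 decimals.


Step 1: Try lambda = 0 (constraint inactive).
Stationarity: 2*3*x - 15 = 0
x* = 15/(2*3) = 2.5
Check constraint: 3*2.5 = 7.5 >= -2 -- satisfied.
Step 2: Compute optimal value.
f(x*) = 3*2.5^2 - 15*2.5 = -18.75


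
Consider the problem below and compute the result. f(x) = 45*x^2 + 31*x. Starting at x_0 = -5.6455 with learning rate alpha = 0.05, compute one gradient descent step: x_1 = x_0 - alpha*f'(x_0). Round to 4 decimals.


We compute the gradient at x_0 and apply the update.
f'(x) = 90*x + 31
f'(-5.6455) = 90*-5.6455 + 31 = -477.095
x_1 = -5.6455 - 0.05*-477.095 = 18.2093


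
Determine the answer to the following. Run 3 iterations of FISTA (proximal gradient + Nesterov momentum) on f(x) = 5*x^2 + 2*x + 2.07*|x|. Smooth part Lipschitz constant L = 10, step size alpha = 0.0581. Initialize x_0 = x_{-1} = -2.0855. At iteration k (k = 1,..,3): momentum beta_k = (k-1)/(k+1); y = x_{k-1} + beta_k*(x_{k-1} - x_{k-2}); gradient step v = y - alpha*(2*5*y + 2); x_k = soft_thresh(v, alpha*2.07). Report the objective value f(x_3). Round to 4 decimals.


FISTA on f(x) = 5*x^2 + 2*x + 2.07*|x|
L = 10, alpha = 0.0581
Iteration 1: beta = 0.0, y = -2.0855 + 0.0*(-2.0855 + 2.0855) = -2.0855
  grad(y) = -18.855, v = y - alpha*grad = -0.99
  prox(v) = soft_thresh(-0.99, 0.1203) = -0.8698
Iteration 2: beta = 0.3333, y = -0.8698 + 0.3333*(-0.8698 + 2.0855) = -0.4645
  grad(y) = -2.6451, v = y - alpha*grad = -0.3108
  prox(v) = soft_thresh(-0.3108, 0.1203) = -0.1906
Iteration 3: beta = 0.5, y = -0.1906 + 0.5*(-0.1906 + 0.8698) = 0.149
  grad(y) = 3.4903, v = y - alpha*grad = -0.0538
  prox(v) = soft_thresh(-0.0538, 0.1203) = 0.0
f(x_3) = 5*0.0^2 + 2*0.0 + 2.07*|0.0| = 0.0


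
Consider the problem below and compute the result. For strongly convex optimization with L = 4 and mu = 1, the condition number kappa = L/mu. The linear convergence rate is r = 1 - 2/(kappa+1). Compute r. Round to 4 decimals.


Step 1: Compute the condition number.
kappa = L/mu = 4/1 = 4.0
Step 2: Compute the convergence rate.
r = 1 - 2/(kappa + 1) = 1 - 2*mu/(L + mu) = (L - mu)/(L + mu) = 3/5 = 0.6


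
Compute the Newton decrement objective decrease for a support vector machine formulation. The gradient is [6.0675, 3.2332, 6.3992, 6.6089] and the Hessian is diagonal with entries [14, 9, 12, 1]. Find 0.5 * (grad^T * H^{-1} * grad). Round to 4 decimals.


Step 1: H is diagonal, so H^(-1) * g = [0.4334, 0.3592, 0.5333, 6.6089].
Step 2: g^T H^(-1) g = sum_i g_i^2 / H_ii
  = (6.0675)^2/14 + (3.2332)^2/9 + (6.3992)^2/12 + (6.6089)^2/1
  = 2.6296 + 1.1615 + 3.4125 + 43.6776 = 50.8812
Step 3: Objective decrease = 0.5 * g^T H^(-1) g = 25.4406


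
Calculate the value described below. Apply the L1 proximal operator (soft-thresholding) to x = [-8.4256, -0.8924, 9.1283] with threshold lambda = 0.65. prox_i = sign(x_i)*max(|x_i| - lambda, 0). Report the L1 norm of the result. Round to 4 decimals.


Soft-thresholding with lambda = 0.65:
prox(-8.4256) = sign(-8.4256)*max(|-8.4256| - 0.65, 0) = -7.7756
prox(-0.8924) = sign(-0.8924)*max(|-0.8924| - 0.65, 0) = -0.2424
prox(9.1283) = sign(9.1283)*max(|9.1283| - 0.65, 0) = 8.4783
prox(x) = [-7.7756, -0.2424, 8.4783]
||prox(x)||_1 = 7.7756 + 0.2424 + 8.4783 = 16.4963


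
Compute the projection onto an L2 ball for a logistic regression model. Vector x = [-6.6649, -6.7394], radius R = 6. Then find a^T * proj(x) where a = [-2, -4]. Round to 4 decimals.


Step 1: Compute ||x|| (intermediates to 6 decimals).
||x|| = sqrt((-6.6649)^2 + (-6.7394)^2) = 9.478418
Step 2: Project.
Since ||x|| > R, scale = R/||x|| = 6/9.478418 = 0.633017, proj(x) = scale * x
proj(x) = [-4.218995, -4.266155]
Step 3: Dot product.
a^T * proj(x) = -2*(-4.218995) - 4*(-4.266155) = 25.5026


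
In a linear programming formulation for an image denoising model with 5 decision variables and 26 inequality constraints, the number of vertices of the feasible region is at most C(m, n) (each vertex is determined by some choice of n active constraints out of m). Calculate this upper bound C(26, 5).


Each vertex corresponds to some choice of n active constraints out of m, so the number of vertices is at most C(m, n) = m! / (n!(m-n)!).
m = 26, n = 5
Numerator: 26 * 25 * 24 * 23 * 22
Denominator: 5! = 120
C(26, 5) = 65780


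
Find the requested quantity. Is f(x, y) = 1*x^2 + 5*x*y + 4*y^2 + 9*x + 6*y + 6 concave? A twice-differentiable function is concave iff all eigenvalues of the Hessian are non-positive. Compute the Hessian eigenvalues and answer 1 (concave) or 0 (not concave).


The Hessian of f(x,y) = 1*x^2 + 5*x*y + 4*y^2 + 9*x + 6*y + 6 is:
H = [[2, 5], [5, 8]]
Trace = 2 + 8 = 10
Determinant = 2*8 - (5)^2 = -9
Discriminant = (10)^2 - 4*-9 = 136.0
Eigenvalues: lambda_1 = -0.831, lambda_2 = 10.831
The function is not concave.

0


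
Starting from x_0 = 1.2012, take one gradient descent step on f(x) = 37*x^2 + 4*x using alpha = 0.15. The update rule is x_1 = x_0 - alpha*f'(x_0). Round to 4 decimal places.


We compute the gradient at x_0 and apply the update.
f'(x) = 74*x + 4
f'(1.2012) = 74*1.2012 + 4 = 92.8888
x_1 = 1.2012 - 0.15*92.8888 = -12.7321


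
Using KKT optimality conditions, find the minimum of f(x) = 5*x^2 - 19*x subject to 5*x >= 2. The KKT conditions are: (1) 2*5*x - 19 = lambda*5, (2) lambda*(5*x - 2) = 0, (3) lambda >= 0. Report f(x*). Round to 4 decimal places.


Step 1: Try lambda = 0 (constraint inactive).
Stationarity: 2*5*x - 19 = 0
x* = 19/(2*5) = 1.9
Check constraint: 5*1.9 = 9.5 >= 2 -- satisfied.
Step 2: Compute optimal value.
f(x*) = 5*1.9^2 - 19*1.9 = -18.05


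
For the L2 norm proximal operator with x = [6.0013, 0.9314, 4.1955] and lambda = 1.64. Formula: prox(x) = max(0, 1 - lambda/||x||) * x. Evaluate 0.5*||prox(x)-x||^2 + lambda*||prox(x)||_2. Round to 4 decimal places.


Step 1: Compute ||x||.
||x|| = 7.3814
Step 2: Compute scaling factor.
scale = max(0, 1 - 1.64/7.3814) = 0.7778
Step 3: prox(x) = [4.6679, 0.7245, 3.2633]
||prox(x)|| = 5.7414
Step 4: Proximal objective.
0.5*||prox-x||^2 = 1.3448
lambda*||prox|| = 9.4159
Total = 10.7607


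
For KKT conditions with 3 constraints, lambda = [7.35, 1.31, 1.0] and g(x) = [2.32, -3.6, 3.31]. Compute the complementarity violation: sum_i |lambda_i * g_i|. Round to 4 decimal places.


KKT complementary slackness check:
lambda_1 * g_1 = 7.35 * 2.32 = 17.052
lambda_2 * g_2 = 1.31 * -3.6 = -4.716
lambda_3 * g_3 = 1.0 * 3.31 = 3.31
Total violation = 17.052 + 4.716 + 3.31 = 25.078


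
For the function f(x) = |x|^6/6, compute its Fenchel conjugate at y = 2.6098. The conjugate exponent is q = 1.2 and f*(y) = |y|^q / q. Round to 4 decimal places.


The conjugate exponent q satisfies 1/p + 1/q = 1.
p = 6, so q = 6/(6 - 1) = 1.2
|y|^q = 2.6098^1.2 = 3.1618
f*(2.6098) = 3.1618 / 1.2 = 2.6348


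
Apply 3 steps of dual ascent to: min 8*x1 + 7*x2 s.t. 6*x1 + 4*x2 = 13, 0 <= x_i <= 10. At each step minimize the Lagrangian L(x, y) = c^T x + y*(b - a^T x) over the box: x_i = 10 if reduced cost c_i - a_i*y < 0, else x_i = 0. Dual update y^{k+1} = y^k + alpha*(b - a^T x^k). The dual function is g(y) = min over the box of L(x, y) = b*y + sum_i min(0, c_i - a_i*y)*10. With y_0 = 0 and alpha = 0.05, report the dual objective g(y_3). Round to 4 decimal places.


Dual ascent for LP: min 8*x1 + 7*x2, 6*x1 + 4*x2 = 13, 0 <= x_i <= 10
Step 1: y^k = 0.0, reduced costs: (8.0, 7.0)
  x^k = (0.0, 0.0), subgradient = b - a^T x = 13.0
  y^{k+1} = 0.0 + 0.05*13.0 = 0.65
Step 2: y^k = 0.65, reduced costs: (4.1, 4.4)
  x^k = (0.0, 0.0), subgradient = b - a^T x = 13.0
  y^{k+1} = 0.65 + 0.05*13.0 = 1.3
Step 3: y^k = 1.3, reduced costs: (0.2, 1.8)
  x^k = (0.0, 0.0), subgradient = b - a^T x = 13.0
  y^{k+1} = 1.3 + 0.05*13.0 = 1.95
Dual objective at y_3 = 1.95: reduced costs (-3.7, -0.8), box minimizer x = (10.0, 10.0)
g(y_3) = b*y + (c1 - a1*y)*x1 + (c2 - a2*y)*x2 = 13*1.95 + (-3.7)*10.0 + (-0.8)*10.0 = 25.35 - 37.0 - 8.0 = -19.65


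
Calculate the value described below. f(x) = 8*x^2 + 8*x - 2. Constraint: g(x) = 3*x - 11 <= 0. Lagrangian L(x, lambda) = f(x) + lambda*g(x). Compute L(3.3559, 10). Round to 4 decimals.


Step 1: Evaluate f(x).
f(3.3559) = 8*3.3559^2 + 8*3.3559 - 2 = 114.9437
Step 2: Evaluate g(x).
g(3.3559) = 3*3.3559 - 11 = -0.9323
Step 3: Compute Lagrangian.
L = 114.9437 + 10*-0.9323 = 105.6207


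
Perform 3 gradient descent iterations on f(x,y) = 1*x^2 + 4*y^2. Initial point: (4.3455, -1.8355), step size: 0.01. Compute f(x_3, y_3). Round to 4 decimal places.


Gradient descent on f(x,y) = 1*x^2 + 4*y^2.
Starting point: (4.3455, -1.8355), alpha = 0.01
Step 1: grad_x = 2*1*4.3455 = 8.691, grad_y = 2*4*-1.8355 = -14.684
  x_1 = 4.3455 - 0.01*8.691 = 4.2586
  y_1 = -1.8355 - 0.01*-14.684 = -1.6887
Step 2: grad_x = 2*1*4.2586 = 8.5172, grad_y = 2*4*-1.6887 = -13.5093
  x_2 = 4.2586 - 0.01*8.5172 = 4.1734
  y_2 = -1.6887 - 0.01*-13.5093 = -1.5536
Step 3: grad_x = 2*1*4.1734 = 8.3468, grad_y = 2*4*-1.5536 = -12.4285
  x_3 = 4.1734 - 0.01*8.3468 = 4.0899
  y_3 = -1.5536 - 0.01*-12.4285 = -1.4293
f(4.0899, -1.4293) = 1*4.0899^2 + 4*(-1.4293)^2 = 24.8991


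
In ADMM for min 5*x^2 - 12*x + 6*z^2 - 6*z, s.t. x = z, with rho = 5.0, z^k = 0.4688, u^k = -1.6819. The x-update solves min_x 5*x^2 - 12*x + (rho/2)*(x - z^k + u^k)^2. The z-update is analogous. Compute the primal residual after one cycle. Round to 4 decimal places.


ADMM iteration with rho = 5.0, z^k = 0.4688, u^k = -1.6819
Step 1: x-update.
Minimize 5*x^2 - 12*x + (5.0/2)*(x - 0.4688 - 1.6819)^2
FOC: (2*5 + 5.0)*x = 12 + 5.0*(0.4688 + 1.6819)
x^{k+1} = 1.5169
Step 2: z-update.
Minimize 6*z^2 - 6*z + (5.0/2)*(1.5169 - z - 1.6819)^2
FOC: (2*6 + 5.0)*z = 6 + 5.0*(1.5169 - 1.6819)
z^{k+1} = 0.3044
Step 3: u-update.
u^{k+1} = -1.6819 + 1.5169 - 0.3044 = -0.4694
Step 4: Primal residual = |1.5169 - 0.3044| = 1.2125


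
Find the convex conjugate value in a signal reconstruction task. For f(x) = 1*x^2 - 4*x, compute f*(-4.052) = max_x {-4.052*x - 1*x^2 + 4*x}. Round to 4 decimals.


f*(y) = sup_x {y*x - a*x^2 - b*x} = sup_x {(y-b)*x - a*x^2}
FOC: (y - b) - 2a*x = 0 => x* = (y - b)/(2a)
x* = (-4.052 + 4)/(2*1) = -0.026
f*(-4.052) = (y-b)^2/(4a) = (-4.052 + 4)^2/(4*1)
= 0.0027/4 = 0.0007


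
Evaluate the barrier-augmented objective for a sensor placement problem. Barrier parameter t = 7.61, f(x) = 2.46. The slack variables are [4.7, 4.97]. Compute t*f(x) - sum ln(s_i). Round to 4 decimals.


Step 1: Compute log-barrier.
ln values: [1.5476, 1.6034]
phi = -(1.5476 + 1.6034) = -3.151
Step 2: Compute augmented objective.
t*f(x) = 7.61*2.46 = 18.7206
Total = 18.7206 - 3.151 = 15.5696


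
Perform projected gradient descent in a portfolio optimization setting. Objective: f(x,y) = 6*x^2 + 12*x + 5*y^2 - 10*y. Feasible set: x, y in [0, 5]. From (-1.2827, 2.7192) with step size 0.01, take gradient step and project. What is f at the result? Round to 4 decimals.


Step 1: Compute gradient at (-1.2827, 2.7192).
grad_x = 2*6*-1.2827 + 12 = -3.3924
grad_y = 2*5*2.7192 - 10 = 17.192
Step 2: Gradient step.
x_raw = -1.2827 - 0.01*-3.3924 = -1.2488
y_raw = 2.7192 - 0.01*17.192 = 2.5473
Step 3: Project onto [0, 5].
x_proj = clip(-1.2488) = 0.0
y_proj = clip(2.5473) = 2.5473
Step 4: Evaluate f.
f(0.0, 2.5473) = 6.9704


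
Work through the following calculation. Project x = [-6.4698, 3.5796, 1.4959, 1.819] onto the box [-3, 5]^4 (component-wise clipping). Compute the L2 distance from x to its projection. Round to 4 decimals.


Project each component onto [-3, 5].
clip(-6.4698) = -3.0, clip(3.5796) = 3.5796, clip(1.4959) = 1.4959, clip(1.819) = 1.819
Projection = [-3.0, 3.5796, 1.4959, 1.819]
Squared diffs: [12.0395, 0.0, 0.0, 0.0]
Distance = sqrt(12.0395) = 3.4698


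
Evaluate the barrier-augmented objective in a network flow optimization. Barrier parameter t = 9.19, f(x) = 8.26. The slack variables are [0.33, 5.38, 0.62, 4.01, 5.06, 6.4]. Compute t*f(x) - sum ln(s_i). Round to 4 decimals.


Step 1: Compute log-barrier.
ln values: [-1.1087, 1.6827, -0.478, 1.3888, 1.6214, 1.8563]
phi = -(-1.1087 + 1.6827 - 0.478 + 1.3888 + 1.6214 + 1.8563) = -4.9624
Step 2: Compute augmented objective.
t*f(x) = 9.19*8.26 = 75.9094
Total = 75.9094 - 4.9624 = 70.947


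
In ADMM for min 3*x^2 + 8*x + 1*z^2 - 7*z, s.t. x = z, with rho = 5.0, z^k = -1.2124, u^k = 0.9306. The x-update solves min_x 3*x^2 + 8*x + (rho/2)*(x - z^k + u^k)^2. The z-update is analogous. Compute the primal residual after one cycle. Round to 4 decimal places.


ADMM iteration with rho = 5.0, z^k = -1.2124, u^k = 0.9306
Step 1: x-update.
Minimize 3*x^2 + 8*x + (5.0/2)*(x + 1.2124 + 0.9306)^2
FOC: (2*3 + 5.0)*x = -8 + 5.0*(-1.2124 - 0.9306)
x^{k+1} = -1.7014
Step 2: z-update.
Minimize 1*z^2 - 7*z + (5.0/2)*(-1.7014 - z + 0.9306)^2
FOC: (2*1 + 5.0)*z = 7 + 5.0*(-1.7014 + 0.9306)
z^{k+1} = 0.4495
Step 3: u-update.
u^{k+1} = 0.9306 - 1.7014 - 0.4495 = -1.2202
Step 4: Primal residual = |-1.7014 - 0.4495| = 2.1508


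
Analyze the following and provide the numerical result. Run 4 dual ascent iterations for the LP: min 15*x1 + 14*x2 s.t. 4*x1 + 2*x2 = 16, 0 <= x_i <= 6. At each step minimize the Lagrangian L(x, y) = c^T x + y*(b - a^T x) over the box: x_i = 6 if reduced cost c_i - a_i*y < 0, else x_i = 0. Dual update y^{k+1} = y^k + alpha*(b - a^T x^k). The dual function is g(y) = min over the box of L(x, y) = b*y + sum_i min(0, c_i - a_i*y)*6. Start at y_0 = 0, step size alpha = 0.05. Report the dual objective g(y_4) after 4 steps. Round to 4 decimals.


Dual ascent for LP: min 15*x1 + 14*x2, 4*x1 + 2*x2 = 16, 0 <= x_i <= 6
Step 1: y^k = 0.0, reduced costs: (15.0, 14.0)
  x^k = (0.0, 0.0), subgradient = b - a^T x = 16.0
  y^{k+1} = 0.0 + 0.05*16.0 = 0.8
Step 2: y^k = 0.8, reduced costs: (11.8, 12.4)
  x^k = (0.0, 0.0), subgradient = b - a^T x = 16.0
  y^{k+1} = 0.8 + 0.05*16.0 = 1.6
Step 3: y^k = 1.6, reduced costs: (8.6, 10.8)
  x^k = (0.0, 0.0), subgradient = b - a^T x = 16.0
  y^{k+1} = 1.6 + 0.05*16.0 = 2.4
Step 4: y^k = 2.4, reduced costs: (5.4, 9.2)
  x^k = (0.0, 0.0), subgradient = b - a^T x = 16.0
  y^{k+1} = 2.4 + 0.05*16.0 = 3.2
Dual objective at y_4 = 3.2: reduced costs (2.2, 7.6), box minimizer x = (0.0, 0.0)
g(y_4) = b*y + (c1 - a1*y)*x1 + (c2 - a2*y)*x2 = 16*3.2 + 2.2*0.0 + 7.6*0.0 = 51.2 + 0.0 + 0.0 = 51.2


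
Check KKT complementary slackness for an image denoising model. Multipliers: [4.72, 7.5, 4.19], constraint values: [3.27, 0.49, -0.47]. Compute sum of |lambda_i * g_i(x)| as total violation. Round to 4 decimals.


KKT complementary slackness check:
lambda_1 * g_1 = 4.72 * 3.27 = 15.4344
lambda_2 * g_2 = 7.5 * 0.49 = 3.675
lambda_3 * g_3 = 4.19 * -0.47 = -1.9693
Total violation = 15.4344 + 3.675 + 1.9693 = 21.0787


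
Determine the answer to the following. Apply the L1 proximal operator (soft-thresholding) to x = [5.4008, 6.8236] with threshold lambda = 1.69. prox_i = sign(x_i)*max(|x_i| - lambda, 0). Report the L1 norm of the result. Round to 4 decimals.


Soft-thresholding with lambda = 1.69:
prox(5.4008) = sign(5.4008)*max(|5.4008| - 1.69, 0) = 3.7108
prox(6.8236) = sign(6.8236)*max(|6.8236| - 1.69, 0) = 5.1336
prox(x) = [3.7108, 5.1336]
||prox(x)||_1 = 3.7108 + 5.1336 = 8.8444


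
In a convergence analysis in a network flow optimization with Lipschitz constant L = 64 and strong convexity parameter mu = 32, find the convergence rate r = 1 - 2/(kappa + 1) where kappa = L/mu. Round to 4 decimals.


Step 1: Compute the condition number.
kappa = L/mu = 64/32 = 2.0
Step 2: Compute the convergence rate.
r = 1 - 2/(kappa + 1) = 1 - 2*mu/(L + mu) = (L - mu)/(L + mu) = 32/96 = 0.3333


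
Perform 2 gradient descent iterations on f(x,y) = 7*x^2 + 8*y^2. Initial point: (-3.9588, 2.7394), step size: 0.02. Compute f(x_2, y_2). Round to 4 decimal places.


Gradient descent on f(x,y) = 7*x^2 + 8*y^2.
Starting point: (-3.9588, 2.7394), alpha = 0.02
Step 1: grad_x = 2*7*-3.9588 = -55.4232, grad_y = 2*8*2.7394 = 43.8304
  x_1 = -3.9588 - 0.02*-55.4232 = -2.8503
  y_1 = 2.7394 - 0.02*43.8304 = 1.8628
Step 2: grad_x = 2*7*-2.8503 = -39.9047, grad_y = 2*8*1.8628 = 29.8047
  x_2 = -2.8503 - 0.02*-39.9047 = -2.0522
  y_2 = 1.8628 - 0.02*29.8047 = 1.2667
f(-2.0522, 1.2667) = 7*(-2.0522)^2 + 8*1.2667^2 = 42.3181
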